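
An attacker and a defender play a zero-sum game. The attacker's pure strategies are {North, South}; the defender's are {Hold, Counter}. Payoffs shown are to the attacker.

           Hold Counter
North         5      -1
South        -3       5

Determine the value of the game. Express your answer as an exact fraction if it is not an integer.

Row minima: North → -1, South → -3; maximin = -1.
Column maxima: Hold → 5, Counter → 5; minimax = 5.
-1 ≠ 5, so there is no saddle point; optimal play is mixed.
Let the attacker play North with probability p. Expected payoff against Hold: 5p + (-3)(1−p) = 8p − 3; against Counter: (-1)p + 5(1−p) = −6p + 5.
Setting these equal: 8p − 3 = −6p + 5 ⇒ 14p = 8 ⇒ p = 4/7, and the value is (8)·(4/7) − 3 = 11/7.
For the defender: with q = P(Hold), equating North's and South's payoffs gives 6q − 1 = −8q + 5 ⇒ q = 3/7.

11/7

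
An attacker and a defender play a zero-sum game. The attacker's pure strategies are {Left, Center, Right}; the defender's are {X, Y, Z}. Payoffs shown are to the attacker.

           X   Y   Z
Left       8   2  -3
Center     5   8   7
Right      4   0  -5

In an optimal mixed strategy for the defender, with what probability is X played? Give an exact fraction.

Row minima: Left → -3, Center → 5, Right → -5; maximin = 5.
Column maxima: X → 8, Y → 8, Z → 7; minimax = 7.
5 ≠ 7, so there is no saddle point; optimal play is mixed.
Right is strictly dominated by Left, so the attacker never plays it.
Y is strictly dominated by Z (it gives the attacker strictly more in every row), so the defender never plays it.
On the remaining 2×2 (Left, Center vs X, Z):
Let the attacker play Left with probability p. Expected payoff against X: 8p + 5(1−p) = 3p + 5; against Z: (-3)p + 7(1−p) = −10p + 7.
Setting these equal: 3p + 5 = −10p + 7 ⇒ 13p = 2 ⇒ p = 2/13, and the value is (3)·(2/13) + 5 = 71/13.
For the defender: with q = P(X), equating Left's and Center's payoffs gives 11q − 3 = −2q + 7 ⇒ q = 10/13.

10/13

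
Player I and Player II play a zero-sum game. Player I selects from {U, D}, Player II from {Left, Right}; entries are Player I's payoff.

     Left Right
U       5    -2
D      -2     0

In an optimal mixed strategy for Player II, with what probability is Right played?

Row minima: U → -2, D → -2; maximin = -2.
Column maxima: Left → 5, Right → 0; minimax = 0.
-2 ≠ 0, so there is no saddle point; optimal play is mixed.
Let Player I play U with probability p. Expected payoff against Left: 5p + (-2)(1−p) = 7p − 2; against Right: (-2)p + 0(1−p) = −2p.
Setting these equal: 7p − 2 = −2p ⇒ 9p = 2 ⇒ p = 2/9, and the value is (7)·(2/9) − 2 = -4/9.
For Player II: with q = P(Left), equating U's and D's payoffs gives 7q − 2 = −2q ⇒ q = 2/9.

7/9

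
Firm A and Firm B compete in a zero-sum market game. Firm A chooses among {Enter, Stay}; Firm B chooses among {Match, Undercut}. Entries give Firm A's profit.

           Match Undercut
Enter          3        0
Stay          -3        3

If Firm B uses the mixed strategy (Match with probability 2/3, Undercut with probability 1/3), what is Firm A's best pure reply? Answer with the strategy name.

Enter

Expected payoff of Enter: (2/3)·3 + (1/3)·0 = 2.
Expected payoff of Stay: (2/3)·(-3) + (1/3)·3 = -1.
The largest is 2, so Firm A's best response is Enter.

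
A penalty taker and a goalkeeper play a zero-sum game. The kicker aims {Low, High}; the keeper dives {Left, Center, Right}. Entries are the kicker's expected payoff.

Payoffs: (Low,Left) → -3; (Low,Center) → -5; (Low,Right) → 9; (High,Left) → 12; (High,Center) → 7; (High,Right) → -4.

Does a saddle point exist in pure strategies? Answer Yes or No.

Row minima: Low → -5, High → -4; maximin = -4.
Column maxima: Left → 12, Center → 7, Right → 9; minimax = 7.
-4 ≠ 7, so no pure-strategy equilibrium exists.

No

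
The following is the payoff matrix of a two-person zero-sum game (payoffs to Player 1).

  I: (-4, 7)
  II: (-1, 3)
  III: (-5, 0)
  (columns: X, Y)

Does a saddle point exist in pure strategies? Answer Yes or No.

Row minima: I → -4, II → -1, III → -5; maximin = -1.
Column maxima: X → -1, Y → 7; minimax = -1.
maximin = minimax = -1, so a saddle point exists.

Yes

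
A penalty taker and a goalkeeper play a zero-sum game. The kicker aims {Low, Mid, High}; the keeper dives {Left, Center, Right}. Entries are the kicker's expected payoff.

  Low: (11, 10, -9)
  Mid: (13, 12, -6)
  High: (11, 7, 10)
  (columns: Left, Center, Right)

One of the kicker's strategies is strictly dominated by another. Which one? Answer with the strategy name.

Low

Mid gives a strictly higher payoff than Low against every column: 13 > 11, 12 > 10, -6 > -9.
So Low is strictly dominated and the kicker never plays it.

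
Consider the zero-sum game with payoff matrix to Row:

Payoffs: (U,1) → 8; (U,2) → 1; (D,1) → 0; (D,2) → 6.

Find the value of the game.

48/13

Row minima: U → 1, D → 0; maximin = 1.
Column maxima: 1 → 8, 2 → 6; minimax = 6.
1 ≠ 6, so there is no saddle point; optimal play is mixed.
Let Row play U with probability p. Expected payoff against 1: 8p + 0(1−p) = 8p; against 2: 1p + 6(1−p) = −5p + 6.
Setting these equal: 8p = −5p + 6 ⇒ 13p = 6 ⇒ p = 6/13, and the value is (8)·(6/13) = 48/13.
For Column: with q = P(1), equating U's and D's payoffs gives 7q + 1 = −6q + 6 ⇒ q = 5/13.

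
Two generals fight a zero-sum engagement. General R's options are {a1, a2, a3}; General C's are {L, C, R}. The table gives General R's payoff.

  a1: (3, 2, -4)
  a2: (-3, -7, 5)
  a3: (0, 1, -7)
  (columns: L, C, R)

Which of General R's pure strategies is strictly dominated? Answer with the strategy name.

a1 gives a strictly higher payoff than a3 against every column: 3 > 0, 2 > 1, -4 > -7.
So a3 is strictly dominated and General R never plays it.

a3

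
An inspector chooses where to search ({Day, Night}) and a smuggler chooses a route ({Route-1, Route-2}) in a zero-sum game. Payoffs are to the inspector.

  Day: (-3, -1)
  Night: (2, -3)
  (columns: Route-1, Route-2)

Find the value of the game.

-11/7

Row minima: Day → -3, Night → -3; maximin = -3.
Column maxima: Route-1 → 2, Route-2 → -1; minimax = -1.
-3 ≠ -1, so there is no saddle point; optimal play is mixed.
Let the inspector play Day with probability p. Expected payoff against Route-1: (-3)p + 2(1−p) = −5p + 2; against Route-2: (-1)p + (-3)(1−p) = 2p − 3.
Setting these equal: −5p + 2 = 2p − 3 ⇒ −7p = -5 ⇒ p = 5/7, and the value is (-5)·(5/7) + 2 = -11/7.
For the smuggler: with q = P(Route-1), equating Day's and Night's payoffs gives −2q − 1 = 5q − 3 ⇒ q = 2/7.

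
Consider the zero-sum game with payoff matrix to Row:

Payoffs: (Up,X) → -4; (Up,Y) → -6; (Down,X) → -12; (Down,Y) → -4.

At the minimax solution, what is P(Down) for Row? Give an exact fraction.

1/5

Row minima: Up → -6, Down → -12; maximin = -6.
Column maxima: X → -4, Y → -4; minimax = -4.
-6 ≠ -4, so there is no saddle point; optimal play is mixed.
Let Row play Up with probability p. Expected payoff against X: (-4)p + (-12)(1−p) = 8p − 12; against Y: (-6)p + (-4)(1−p) = −2p − 4.
Setting these equal: 8p − 12 = −2p − 4 ⇒ 10p = 8 ⇒ p = 4/5, and the value is (8)·(4/5) − 12 = -28/5.
For Column: with q = P(X), equating Up's and Down's payoffs gives 2q − 6 = −8q − 4 ⇒ q = 1/5.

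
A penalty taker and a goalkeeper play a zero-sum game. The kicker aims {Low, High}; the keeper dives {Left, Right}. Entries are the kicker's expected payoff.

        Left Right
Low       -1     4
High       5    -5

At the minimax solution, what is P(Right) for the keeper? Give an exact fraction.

Row minima: Low → -1, High → -5; maximin = -1.
Column maxima: Left → 5, Right → 4; minimax = 4.
-1 ≠ 4, so there is no saddle point; optimal play is mixed.
Let the kicker play Low with probability p. Expected payoff against Left: (-1)p + 5(1−p) = −6p + 5; against Right: 4p + (-5)(1−p) = 9p − 5.
Setting these equal: −6p + 5 = 9p − 5 ⇒ −15p = -10 ⇒ p = 2/3, and the value is (-6)·(2/3) + 5 = 1.
For the keeper: with q = P(Left), equating Low's and High's payoffs gives −5q + 4 = 10q − 5 ⇒ q = 3/5.

2/5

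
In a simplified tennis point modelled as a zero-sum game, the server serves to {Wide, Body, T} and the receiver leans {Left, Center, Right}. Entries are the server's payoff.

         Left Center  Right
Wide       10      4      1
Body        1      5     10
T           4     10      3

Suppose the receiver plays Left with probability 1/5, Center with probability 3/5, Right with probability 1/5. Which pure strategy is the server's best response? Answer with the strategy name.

T

Expected payoff of Wide: (1/5)·10 + (3/5)·4 + (1/5)·1 = 23/5.
Expected payoff of Body: (1/5)·1 + (3/5)·5 + (1/5)·10 = 26/5.
Expected payoff of T: (1/5)·4 + (3/5)·10 + (1/5)·3 = 37/5.
The largest is 37/5, so the server's best response is T.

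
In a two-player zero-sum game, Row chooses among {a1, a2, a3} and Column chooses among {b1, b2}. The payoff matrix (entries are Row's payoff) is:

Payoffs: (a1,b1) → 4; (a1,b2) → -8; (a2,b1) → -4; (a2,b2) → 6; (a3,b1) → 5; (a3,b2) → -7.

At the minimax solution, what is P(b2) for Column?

Row minima: a1 → -8, a2 → -4, a3 → -7; maximin = -4.
Column maxima: b1 → 5, b2 → 6; minimax = 5.
-4 ≠ 5, so there is no saddle point; optimal play is mixed.
a1 is strictly dominated by a3, so Row never plays it.
On the remaining 2×2 (a2, a3 vs b1, b2):
Let Row play a2 with probability p. Expected payoff against b1: (-4)p + 5(1−p) = −9p + 5; against b2: 6p + (-7)(1−p) = 13p − 7.
Setting these equal: −9p + 5 = 13p − 7 ⇒ −22p = -12 ⇒ p = 6/11, and the value is (-9)·(6/11) + 5 = 1/11.
For Column: with q = P(b1), equating a2's and a3's payoffs gives −10q + 6 = 12q − 7 ⇒ q = 13/22.

9/22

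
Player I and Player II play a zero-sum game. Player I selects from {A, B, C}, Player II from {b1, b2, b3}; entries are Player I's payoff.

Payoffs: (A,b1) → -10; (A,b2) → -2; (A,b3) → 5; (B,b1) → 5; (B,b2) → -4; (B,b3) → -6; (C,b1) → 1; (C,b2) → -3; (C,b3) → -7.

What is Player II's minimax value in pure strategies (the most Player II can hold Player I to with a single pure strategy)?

-2

Column maxima: b1 → 5, b2 → -2, b3 → 5.
The smallest of these is -2.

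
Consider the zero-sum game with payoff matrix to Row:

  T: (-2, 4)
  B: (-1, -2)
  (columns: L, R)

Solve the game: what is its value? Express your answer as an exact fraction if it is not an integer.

Row minima: T → -2, B → -2; maximin = -2.
Column maxima: L → -1, R → 4; minimax = -1.
-2 ≠ -1, so there is no saddle point; optimal play is mixed.
Let Row play T with probability p. Expected payoff against L: (-2)p + (-1)(1−p) = −p − 1; against R: 4p + (-2)(1−p) = 6p − 2.
Setting these equal: −p − 1 = 6p − 2 ⇒ −7p = -1 ⇒ p = 1/7, and the value is (-1)·(1/7) − 1 = -8/7.
For Column: with q = P(L), equating T's and B's payoffs gives −6q + 4 = q − 2 ⇒ q = 6/7.

-8/7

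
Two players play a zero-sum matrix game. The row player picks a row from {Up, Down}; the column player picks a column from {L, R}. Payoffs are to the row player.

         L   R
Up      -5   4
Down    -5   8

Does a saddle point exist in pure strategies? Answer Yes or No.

Row minima: Up → -5, Down → -5; maximin = -5.
Column maxima: L → -5, R → 8; minimax = -5.
maximin = minimax = -5, so a saddle point exists.

Yes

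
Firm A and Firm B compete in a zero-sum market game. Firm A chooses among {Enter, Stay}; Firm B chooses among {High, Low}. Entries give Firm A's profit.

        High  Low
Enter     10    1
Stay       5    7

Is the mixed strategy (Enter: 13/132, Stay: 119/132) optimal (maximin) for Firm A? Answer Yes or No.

Against High this mix gives (13/132)·10 + (119/132)·5 = 725/132.
Against Low this mix gives (13/132)·1 + (119/132)·7 = 141/22.
Firm B will play High, holding Firm A to 725/132. Shifting weight toward the row that does better against High would raise this floor (the equalizing mix achieves 65/11 against both High and Low), so the proposed strategy is not optimal.

No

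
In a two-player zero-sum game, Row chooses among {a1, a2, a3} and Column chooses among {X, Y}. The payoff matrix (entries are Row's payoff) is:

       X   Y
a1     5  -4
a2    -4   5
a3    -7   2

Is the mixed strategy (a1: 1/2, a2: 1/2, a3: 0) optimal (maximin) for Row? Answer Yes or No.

Yes

Against X this mix gives (1/2)·5 + (1/2)·(-4) = 1/2.
Against Y this mix gives (1/2)·(-4) + (1/2)·5 = 1/2.
All of Column's active replies (X, Y) yield 1/2, and no column does worse for Row. The mix makes Column indifferent and guarantees 1/2, so it is optimal.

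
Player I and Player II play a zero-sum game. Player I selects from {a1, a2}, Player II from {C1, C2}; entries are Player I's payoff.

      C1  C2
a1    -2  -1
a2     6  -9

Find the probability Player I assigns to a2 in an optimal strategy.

Row minima: a1 → -2, a2 → -9; maximin = -2.
Column maxima: C1 → 6, C2 → -1; minimax = -1.
-2 ≠ -1, so there is no saddle point; optimal play is mixed.
Let Player I play a1 with probability p. Expected payoff against C1: (-2)p + 6(1−p) = −8p + 6; against C2: (-1)p + (-9)(1−p) = 8p − 9.
Setting these equal: −8p + 6 = 8p − 9 ⇒ −16p = -15 ⇒ p = 15/16, and the value is (-8)·(15/16) + 6 = -3/2.
For Player II: with q = P(C1), equating a1's and a2's payoffs gives −q − 1 = 15q − 9 ⇒ q = 1/2.

1/16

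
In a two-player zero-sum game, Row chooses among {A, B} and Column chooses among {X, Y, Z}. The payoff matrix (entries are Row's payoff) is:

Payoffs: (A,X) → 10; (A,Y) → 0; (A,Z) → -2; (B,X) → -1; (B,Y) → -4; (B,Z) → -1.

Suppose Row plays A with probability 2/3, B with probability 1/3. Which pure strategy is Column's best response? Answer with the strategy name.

Z

If Column plays X, Row's expected payoff is (2/3)·10 + (1/3)·(-1) = 19/3.
If Column plays Y, Row's expected payoff is (2/3)·0 + (1/3)·(-4) = -4/3.
If Column plays Z, Row's expected payoff is (2/3)·(-2) + (1/3)·(-1) = -5/3.
Column minimizes Row's payoff; the smallest is -5/3, so the best response is Z.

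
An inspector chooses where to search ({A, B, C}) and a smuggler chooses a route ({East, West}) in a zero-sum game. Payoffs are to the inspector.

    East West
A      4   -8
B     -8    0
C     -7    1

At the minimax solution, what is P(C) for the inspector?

3/5

Row minima: A → -8, B → -8, C → -7; maximin = -7.
Column maxima: East → 4, West → 1; minimax = 1.
-7 ≠ 1, so there is no saddle point; optimal play is mixed.
B is strictly dominated by C, so the inspector never plays it.
On the remaining 2×2 (A, C vs East, West):
Let the inspector play A with probability p. Expected payoff against East: 4p + (-7)(1−p) = 11p − 7; against West: (-8)p + 1(1−p) = −9p + 1.
Setting these equal: 11p − 7 = −9p + 1 ⇒ 20p = 8 ⇒ p = 2/5, and the value is (11)·(2/5) − 7 = -13/5.
For the smuggler: with q = P(East), equating A's and C's payoffs gives 12q − 8 = −8q + 1 ⇒ q = 9/20.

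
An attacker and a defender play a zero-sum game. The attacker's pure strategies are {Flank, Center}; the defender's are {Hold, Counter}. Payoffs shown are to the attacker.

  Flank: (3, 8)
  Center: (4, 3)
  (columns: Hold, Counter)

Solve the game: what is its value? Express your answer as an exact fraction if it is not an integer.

23/6

Row minima: Flank → 3, Center → 3; maximin = 3.
Column maxima: Hold → 4, Counter → 8; minimax = 4.
3 ≠ 4, so there is no saddle point; optimal play is mixed.
Let the attacker play Flank with probability p. Expected payoff against Hold: 3p + 4(1−p) = −p + 4; against Counter: 8p + 3(1−p) = 5p + 3.
Setting these equal: −p + 4 = 5p + 3 ⇒ −6p = -1 ⇒ p = 1/6, and the value is (-1)·(1/6) + 4 = 23/6.
For the defender: with q = P(Hold), equating Flank's and Center's payoffs gives −5q + 8 = q + 3 ⇒ q = 5/6.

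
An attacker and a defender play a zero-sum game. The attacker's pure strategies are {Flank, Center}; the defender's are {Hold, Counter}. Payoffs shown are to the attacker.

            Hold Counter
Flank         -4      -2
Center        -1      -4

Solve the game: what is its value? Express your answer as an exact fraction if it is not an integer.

Row minima: Flank → -4, Center → -4; maximin = -4.
Column maxima: Hold → -1, Counter → -2; minimax = -2.
-4 ≠ -2, so there is no saddle point; optimal play is mixed.
Let the attacker play Flank with probability p. Expected payoff against Hold: (-4)p + (-1)(1−p) = −3p − 1; against Counter: (-2)p + (-4)(1−p) = 2p − 4.
Setting these equal: −3p − 1 = 2p − 4 ⇒ −5p = -3 ⇒ p = 3/5, and the value is (-3)·(3/5) − 1 = -14/5.
For the defender: with q = P(Hold), equating Flank's and Center's payoffs gives −2q − 2 = 3q − 4 ⇒ q = 2/5.

-14/5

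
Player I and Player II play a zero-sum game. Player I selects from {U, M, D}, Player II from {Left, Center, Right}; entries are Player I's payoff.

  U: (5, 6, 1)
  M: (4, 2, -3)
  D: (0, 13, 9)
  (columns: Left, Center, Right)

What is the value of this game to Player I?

Row minima: U → 1, M → -3, D → 0; maximin = 1.
Column maxima: Left → 5, Center → 13, Right → 9; minimax = 5.
1 ≠ 5, so there is no saddle point; optimal play is mixed.
M is strictly dominated by U, so Player I never plays it.
With M eliminated, Center is strictly dominated by Left (it gives Player I strictly more in every remaining row), so Player II never plays it.
On the remaining 2×2 (U, D vs Left, Right):
Let Player I play U with probability p. Expected payoff against Left: 5p + 0(1−p) = 5p; against Right: 1p + 9(1−p) = −8p + 9.
Setting these equal: 5p = −8p + 9 ⇒ 13p = 9 ⇒ p = 9/13, and the value is (5)·(9/13) = 45/13.
For Player II: with q = P(Left), equating U's and D's payoffs gives 4q + 1 = −9q + 9 ⇒ q = 8/13.

45/13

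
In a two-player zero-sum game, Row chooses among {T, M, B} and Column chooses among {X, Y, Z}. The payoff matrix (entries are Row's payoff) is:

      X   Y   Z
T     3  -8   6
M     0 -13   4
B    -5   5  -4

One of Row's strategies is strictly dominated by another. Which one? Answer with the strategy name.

T gives a strictly higher payoff than M against every column: 3 > 0, -8 > -13, 6 > 4.
So M is strictly dominated and Row never plays it.

M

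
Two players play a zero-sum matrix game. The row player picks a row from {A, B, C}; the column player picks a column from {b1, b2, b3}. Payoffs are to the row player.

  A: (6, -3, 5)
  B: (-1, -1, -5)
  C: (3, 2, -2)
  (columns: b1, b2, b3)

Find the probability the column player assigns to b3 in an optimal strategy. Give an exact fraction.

5/12

Row minima: A → -3, B → -5, C → -2; maximin = -2.
Column maxima: b1 → 6, b2 → 2, b3 → 5; minimax = 2.
-2 ≠ 2, so there is no saddle point; optimal play is mixed.
B is strictly dominated by C, so the row player never plays it.
With B eliminated, b1 is strictly dominated by b2 (it gives the row player strictly more in every remaining row), so the column player never plays it.
On the remaining 2×2 (A, C vs b2, b3):
Let the row player play A with probability p. Expected payoff against b2: (-3)p + 2(1−p) = −5p + 2; against b3: 5p + (-2)(1−p) = 7p − 2.
Setting these equal: −5p + 2 = 7p − 2 ⇒ −12p = -4 ⇒ p = 1/3, and the value is (-5)·(1/3) + 2 = 1/3.
For the column player: with q = P(b2), equating A's and C's payoffs gives −8q + 5 = 4q − 2 ⇒ q = 7/12.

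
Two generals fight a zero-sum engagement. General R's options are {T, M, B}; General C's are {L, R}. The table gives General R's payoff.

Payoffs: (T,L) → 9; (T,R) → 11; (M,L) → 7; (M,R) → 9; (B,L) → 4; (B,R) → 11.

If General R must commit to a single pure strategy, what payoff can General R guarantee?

Row minima: T → 9, M → 7, B → 4.
The best of these is 9.

9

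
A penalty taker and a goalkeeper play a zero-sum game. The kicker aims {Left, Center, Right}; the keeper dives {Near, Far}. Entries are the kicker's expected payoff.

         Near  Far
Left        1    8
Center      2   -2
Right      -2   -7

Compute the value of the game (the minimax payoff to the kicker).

18/11

Row minima: Left → 1, Center → -2, Right → -7; maximin = 1.
Column maxima: Near → 2, Far → 8; minimax = 2.
1 ≠ 2, so there is no saddle point; optimal play is mixed.
Right is strictly dominated by Left, so the kicker never plays it.
On the remaining 2×2 (Left, Center vs Near, Far):
Let the kicker play Left with probability p. Expected payoff against Near: 1p + 2(1−p) = −p + 2; against Far: 8p + (-2)(1−p) = 10p − 2.
Setting these equal: −p + 2 = 10p − 2 ⇒ −11p = -4 ⇒ p = 4/11, and the value is (-1)·(4/11) + 2 = 18/11.
For the keeper: with q = P(Near), equating Left's and Center's payoffs gives −7q + 8 = 4q − 2 ⇒ q = 10/11.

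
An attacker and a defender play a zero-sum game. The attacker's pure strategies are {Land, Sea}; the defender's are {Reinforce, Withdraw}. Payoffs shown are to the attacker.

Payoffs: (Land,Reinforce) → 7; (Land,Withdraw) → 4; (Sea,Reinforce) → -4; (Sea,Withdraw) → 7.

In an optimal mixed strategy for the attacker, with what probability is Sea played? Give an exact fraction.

Row minima: Land → 4, Sea → -4; maximin = 4.
Column maxima: Reinforce → 7, Withdraw → 7; minimax = 7.
4 ≠ 7, so there is no saddle point; optimal play is mixed.
Let the attacker play Land with probability p. Expected payoff against Reinforce: 7p + (-4)(1−p) = 11p − 4; against Withdraw: 4p + 7(1−p) = −3p + 7.
Setting these equal: 11p − 4 = −3p + 7 ⇒ 14p = 11 ⇒ p = 11/14, and the value is (11)·(11/14) − 4 = 65/14.
For the defender: with q = P(Reinforce), equating Land's and Sea's payoffs gives 3q + 4 = −11q + 7 ⇒ q = 3/14.

3/14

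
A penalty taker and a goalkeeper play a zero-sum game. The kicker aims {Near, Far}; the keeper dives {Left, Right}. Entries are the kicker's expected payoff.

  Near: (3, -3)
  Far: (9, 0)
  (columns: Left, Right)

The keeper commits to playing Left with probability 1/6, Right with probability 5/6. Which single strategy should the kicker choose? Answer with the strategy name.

Far

Expected payoff of Near: (1/6)·3 + (5/6)·(-3) = -2.
Expected payoff of Far: (1/6)·9 + (5/6)·0 = 3/2.
The largest is 3/2, so the kicker's best response is Far.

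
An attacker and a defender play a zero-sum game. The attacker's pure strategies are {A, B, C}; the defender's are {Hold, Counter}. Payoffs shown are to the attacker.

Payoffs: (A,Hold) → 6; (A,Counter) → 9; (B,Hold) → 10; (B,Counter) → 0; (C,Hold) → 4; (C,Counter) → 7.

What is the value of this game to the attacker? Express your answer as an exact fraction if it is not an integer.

Row minima: A → 6, B → 0, C → 4; maximin = 6.
Column maxima: Hold → 10, Counter → 9; minimax = 9.
6 ≠ 9, so there is no saddle point; optimal play is mixed.
C is strictly dominated by A, so the attacker never plays it.
On the remaining 2×2 (A, B vs Hold, Counter):
Let the attacker play A with probability p. Expected payoff against Hold: 6p + 10(1−p) = −4p + 10; against Counter: 9p + 0(1−p) = 9p.
Setting these equal: −4p + 10 = 9p ⇒ −13p = -10 ⇒ p = 10/13, and the value is (-4)·(10/13) + 10 = 90/13.
For the defender: with q = P(Hold), equating A's and B's payoffs gives −3q + 9 = 10q ⇒ q = 9/13.

90/13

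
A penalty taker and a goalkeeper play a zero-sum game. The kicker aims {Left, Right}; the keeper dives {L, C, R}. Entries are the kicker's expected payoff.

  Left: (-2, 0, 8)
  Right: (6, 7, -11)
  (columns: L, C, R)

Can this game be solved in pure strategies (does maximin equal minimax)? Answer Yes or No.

Row minima: Left → -2, Right → -11; maximin = -2.
Column maxima: L → 6, C → 7, R → 8; minimax = 6.
-2 ≠ 6, so no pure-strategy equilibrium exists.

No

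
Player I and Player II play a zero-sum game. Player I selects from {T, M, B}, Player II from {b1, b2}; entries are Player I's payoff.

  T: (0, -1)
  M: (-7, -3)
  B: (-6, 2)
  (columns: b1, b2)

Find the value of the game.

Row minima: T → -1, M → -7, B → -6; maximin = -1.
Column maxima: b1 → 0, b2 → 2; minimax = 0.
-1 ≠ 0, so there is no saddle point; optimal play is mixed.
M is strictly dominated by T, so Player I never plays it.
On the remaining 2×2 (T, B vs b1, b2):
Let Player I play T with probability p. Expected payoff against b1: 0p + (-6)(1−p) = 6p − 6; against b2: (-1)p + 2(1−p) = −3p + 2.
Setting these equal: 6p − 6 = −3p + 2 ⇒ 9p = 8 ⇒ p = 8/9, and the value is (6)·(8/9) − 6 = -2/3.
For Player II: with q = P(b1), equating T's and B's payoffs gives q − 1 = −8q + 2 ⇒ q = 1/3.

-2/3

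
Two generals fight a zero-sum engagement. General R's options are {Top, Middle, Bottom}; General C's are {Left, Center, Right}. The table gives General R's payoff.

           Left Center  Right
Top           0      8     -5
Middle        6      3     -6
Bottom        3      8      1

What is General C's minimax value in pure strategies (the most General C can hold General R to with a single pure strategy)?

Column maxima: Left → 6, Center → 8, Right → 1.
The smallest of these is 1.

1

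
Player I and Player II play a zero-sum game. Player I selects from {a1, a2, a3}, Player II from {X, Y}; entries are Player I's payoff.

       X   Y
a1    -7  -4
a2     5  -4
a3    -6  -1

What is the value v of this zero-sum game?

-29/14

Row minima: a1 → -7, a2 → -4, a3 → -6; maximin = -4.
Column maxima: X → 5, Y → -1; minimax = -1.
-4 ≠ -1, so there is no saddle point; optimal play is mixed.
a1 is strictly dominated by a3, so Player I never plays it.
On the remaining 2×2 (a2, a3 vs X, Y):
Let Player I play a2 with probability p. Expected payoff against X: 5p + (-6)(1−p) = 11p − 6; against Y: (-4)p + (-1)(1−p) = −3p − 1.
Setting these equal: 11p − 6 = −3p − 1 ⇒ 14p = 5 ⇒ p = 5/14, and the value is (11)·(5/14) − 6 = -29/14.
For Player II: with q = P(X), equating a2's and a3's payoffs gives 9q − 4 = −5q − 1 ⇒ q = 3/14.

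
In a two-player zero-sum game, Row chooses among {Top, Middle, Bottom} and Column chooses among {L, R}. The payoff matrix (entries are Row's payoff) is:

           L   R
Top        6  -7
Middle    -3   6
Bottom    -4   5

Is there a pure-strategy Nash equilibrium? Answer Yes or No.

No

Row minima: Top → -7, Middle → -3, Bottom → -4; maximin = -3.
Column maxima: L → 6, R → 6; minimax = 6.
-3 ≠ 6, so no pure-strategy equilibrium exists.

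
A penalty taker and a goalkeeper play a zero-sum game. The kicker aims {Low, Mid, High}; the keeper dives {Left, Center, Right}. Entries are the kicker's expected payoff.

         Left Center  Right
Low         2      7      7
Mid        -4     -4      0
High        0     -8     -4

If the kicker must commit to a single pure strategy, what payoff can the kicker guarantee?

Row minima: Low → 2, Mid → -4, High → -8.
The best of these is 2.

2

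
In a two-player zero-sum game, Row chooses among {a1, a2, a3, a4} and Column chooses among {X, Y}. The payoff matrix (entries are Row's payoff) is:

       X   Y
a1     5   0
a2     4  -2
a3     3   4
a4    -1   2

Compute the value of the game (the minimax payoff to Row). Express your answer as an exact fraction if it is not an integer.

Row minima: a1 → 0, a2 → -2, a3 → 3, a4 → -1; maximin = 3.
Column maxima: X → 5, Y → 4; minimax = 4.
3 ≠ 4, so there is no saddle point; optimal play is mixed.
a2 is strictly dominated by a1, so Row never plays it.
a4 is strictly dominated by a3, so Row never plays it.
On the remaining 2×2 (a1, a3 vs X, Y):
Let Row play a1 with probability p. Expected payoff against X: 5p + 3(1−p) = 2p + 3; against Y: 0p + 4(1−p) = −4p + 4.
Setting these equal: 2p + 3 = −4p + 4 ⇒ 6p = 1 ⇒ p = 1/6, and the value is (2)·(1/6) + 3 = 10/3.
For Column: with q = P(X), equating a1's and a3's payoffs gives 5q = −q + 4 ⇒ q = 2/3.

10/3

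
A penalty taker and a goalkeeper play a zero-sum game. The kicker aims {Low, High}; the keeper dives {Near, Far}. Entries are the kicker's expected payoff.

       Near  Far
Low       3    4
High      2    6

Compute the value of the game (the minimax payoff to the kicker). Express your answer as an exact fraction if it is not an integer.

Row minima: Low → 3, High → 2; maximin = 3.
Column maxima: Near → 3, Far → 6; minimax = 3.
Since maximin = minimax = 3, there is a saddle point and the value is 3.

3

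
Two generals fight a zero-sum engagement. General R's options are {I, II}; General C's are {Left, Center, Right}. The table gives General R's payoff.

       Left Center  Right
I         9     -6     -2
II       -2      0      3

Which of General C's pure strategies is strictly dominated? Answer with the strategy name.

Right

Center holds General R's payoff strictly below Right in every row: -6 < -2, 0 < 3.
So Right is strictly dominated for General C.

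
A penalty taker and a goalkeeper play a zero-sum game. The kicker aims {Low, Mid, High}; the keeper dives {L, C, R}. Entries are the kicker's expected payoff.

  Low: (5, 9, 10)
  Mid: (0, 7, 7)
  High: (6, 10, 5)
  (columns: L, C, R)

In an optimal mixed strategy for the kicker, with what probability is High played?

Row minima: Low → 5, Mid → 0, High → 5; maximin = 5.
Column maxima: L → 6, C → 10, R → 10; minimax = 6.
5 ≠ 6, so there is no saddle point; optimal play is mixed.
Mid is strictly dominated by Low, so the kicker never plays it.
C is strictly dominated by L (it gives the kicker strictly more in every row), so the keeper never plays it.
On the remaining 2×2 (Low, High vs L, R):
Let the kicker play Low with probability p. Expected payoff against L: 5p + 6(1−p) = −p + 6; against R: 10p + 5(1−p) = 5p + 5.
Setting these equal: −p + 6 = 5p + 5 ⇒ −6p = -1 ⇒ p = 1/6, and the value is (-1)·(1/6) + 6 = 35/6.
For the keeper: with q = P(L), equating Low's and High's payoffs gives −5q + 10 = q + 5 ⇒ q = 5/6.

5/6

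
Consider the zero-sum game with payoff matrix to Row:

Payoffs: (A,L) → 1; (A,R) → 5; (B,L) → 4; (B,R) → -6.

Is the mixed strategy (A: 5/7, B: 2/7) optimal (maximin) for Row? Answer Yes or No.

Yes

Against L this mix gives (5/7)·1 + (2/7)·4 = 13/7.
Against R this mix gives (5/7)·5 + (2/7)·(-6) = 13/7.
All of Column's active replies (L, R) yield 13/7, and no column does worse for Row. The mix makes Column indifferent and guarantees 13/7, so it is optimal.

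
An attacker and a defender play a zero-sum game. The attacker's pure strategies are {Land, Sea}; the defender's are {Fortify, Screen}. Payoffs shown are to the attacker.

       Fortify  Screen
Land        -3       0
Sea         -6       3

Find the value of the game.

-3

Row minima: Land → -3, Sea → -6; maximin = -3.
Column maxima: Fortify → -3, Screen → 3; minimax = -3.
Since maximin = minimax = -3, there is a saddle point and the value is -3.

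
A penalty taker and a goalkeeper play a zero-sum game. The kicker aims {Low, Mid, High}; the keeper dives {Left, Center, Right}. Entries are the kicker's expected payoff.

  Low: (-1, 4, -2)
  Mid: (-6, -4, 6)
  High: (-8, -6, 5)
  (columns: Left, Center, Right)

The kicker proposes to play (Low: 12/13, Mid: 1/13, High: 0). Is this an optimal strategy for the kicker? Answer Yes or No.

Against Left this mix gives (12/13)·(-1) + (1/13)·(-6) = -18/13.
Against Center this mix gives (12/13)·4 + (1/13)·(-4) = 44/13.
Against Right this mix gives (12/13)·(-2) + (1/13)·6 = -18/13.
All of the keeper's active replies (Left, Right) yield -18/13, and no column does worse for the kicker. The mix makes the keeper indifferent and guarantees -18/13, so it is optimal.

Yes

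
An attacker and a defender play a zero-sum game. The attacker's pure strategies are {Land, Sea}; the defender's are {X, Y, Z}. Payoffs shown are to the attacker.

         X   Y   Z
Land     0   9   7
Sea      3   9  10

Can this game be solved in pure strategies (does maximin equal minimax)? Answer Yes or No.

Yes

Row minima: Land → 0, Sea → 3; maximin = 3.
Column maxima: X → 3, Y → 9, Z → 10; minimax = 3.
maximin = minimax = 3, so a saddle point exists.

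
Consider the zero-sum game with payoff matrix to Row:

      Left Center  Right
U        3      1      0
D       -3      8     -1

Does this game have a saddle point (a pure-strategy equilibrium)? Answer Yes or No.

Row minima: U → 0, D → -3; maximin = 0.
Column maxima: Left → 3, Center → 8, Right → 0; minimax = 0.
maximin = minimax = 0, so a saddle point exists.

Yes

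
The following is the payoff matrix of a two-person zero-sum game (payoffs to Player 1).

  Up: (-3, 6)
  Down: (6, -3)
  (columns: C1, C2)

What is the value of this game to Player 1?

3/2

Row minima: Up → -3, Down → -3; maximin = -3.
Column maxima: C1 → 6, C2 → 6; minimax = 6.
-3 ≠ 6, so there is no saddle point; optimal play is mixed.
Let Player 1 play Up with probability p. Expected payoff against C1: (-3)p + 6(1−p) = −9p + 6; against C2: 6p + (-3)(1−p) = 9p − 3.
Setting these equal: −9p + 6 = 9p − 3 ⇒ −18p = -9 ⇒ p = 1/2, and the value is (-9)·(1/2) + 6 = 3/2.
For Player 2: with q = P(C1), equating Up's and Down's payoffs gives −9q + 6 = 9q − 3 ⇒ q = 1/2.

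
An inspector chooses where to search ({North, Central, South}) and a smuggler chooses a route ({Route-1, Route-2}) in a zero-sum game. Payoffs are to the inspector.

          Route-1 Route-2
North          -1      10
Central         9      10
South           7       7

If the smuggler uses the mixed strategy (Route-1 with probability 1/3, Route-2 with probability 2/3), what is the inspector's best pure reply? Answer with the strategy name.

Central

Expected payoff of North: (1/3)·(-1) + (2/3)·10 = 19/3.
Expected payoff of Central: (1/3)·9 + (2/3)·10 = 29/3.
Expected payoff of South: (1/3)·7 + (2/3)·7 = 7.
The largest is 29/3, so the inspector's best response is Central.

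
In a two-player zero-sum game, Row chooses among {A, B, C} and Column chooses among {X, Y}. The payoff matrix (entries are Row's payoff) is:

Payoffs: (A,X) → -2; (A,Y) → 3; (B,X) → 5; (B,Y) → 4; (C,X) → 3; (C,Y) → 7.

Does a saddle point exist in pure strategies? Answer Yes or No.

No

Row minima: A → -2, B → 4, C → 3; maximin = 4.
Column maxima: X → 5, Y → 7; minimax = 5.
4 ≠ 5, so no pure-strategy equilibrium exists.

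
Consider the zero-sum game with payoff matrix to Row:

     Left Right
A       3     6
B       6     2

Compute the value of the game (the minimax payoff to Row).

30/7

Row minima: A → 3, B → 2; maximin = 3.
Column maxima: Left → 6, Right → 6; minimax = 6.
3 ≠ 6, so there is no saddle point; optimal play is mixed.
Let Row play A with probability p. Expected payoff against Left: 3p + 6(1−p) = −3p + 6; against Right: 6p + 2(1−p) = 4p + 2.
Setting these equal: −3p + 6 = 4p + 2 ⇒ −7p = -4 ⇒ p = 4/7, and the value is (-3)·(4/7) + 6 = 30/7.
For Column: with q = P(Left), equating A's and B's payoffs gives −3q + 6 = 4q + 2 ⇒ q = 4/7.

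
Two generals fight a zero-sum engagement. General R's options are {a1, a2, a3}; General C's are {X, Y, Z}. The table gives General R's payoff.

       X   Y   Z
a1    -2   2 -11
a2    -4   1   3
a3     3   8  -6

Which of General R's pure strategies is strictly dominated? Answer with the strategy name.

a1

a3 gives a strictly higher payoff than a1 against every column: 3 > -2, 8 > 2, -6 > -11.
So a1 is strictly dominated and General R never plays it.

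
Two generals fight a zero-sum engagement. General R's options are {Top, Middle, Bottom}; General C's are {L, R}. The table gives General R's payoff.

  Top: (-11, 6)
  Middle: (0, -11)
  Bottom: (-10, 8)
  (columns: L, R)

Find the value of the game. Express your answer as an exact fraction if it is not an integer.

-110/29

Row minima: Top → -11, Middle → -11, Bottom → -10; maximin = -10.
Column maxima: L → 0, R → 8; minimax = 0.
-10 ≠ 0, so there is no saddle point; optimal play is mixed.
Top is strictly dominated by Bottom, so General R never plays it.
On the remaining 2×2 (Middle, Bottom vs L, R):
Let General R play Middle with probability p. Expected payoff against L: 0p + (-10)(1−p) = 10p − 10; against R: (-11)p + 8(1−p) = −19p + 8.
Setting these equal: 10p − 10 = −19p + 8 ⇒ 29p = 18 ⇒ p = 18/29, and the value is (10)·(18/29) − 10 = -110/29.
For General C: with q = P(L), equating Middle's and Bottom's payoffs gives 11q − 11 = −18q + 8 ⇒ q = 19/29.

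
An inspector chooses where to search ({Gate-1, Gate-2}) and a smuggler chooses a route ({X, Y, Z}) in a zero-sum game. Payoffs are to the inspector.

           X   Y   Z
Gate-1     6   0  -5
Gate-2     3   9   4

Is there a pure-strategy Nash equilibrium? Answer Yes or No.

No

Row minima: Gate-1 → -5, Gate-2 → 3; maximin = 3.
Column maxima: X → 6, Y → 9, Z → 4; minimax = 4.
3 ≠ 4, so no pure-strategy equilibrium exists.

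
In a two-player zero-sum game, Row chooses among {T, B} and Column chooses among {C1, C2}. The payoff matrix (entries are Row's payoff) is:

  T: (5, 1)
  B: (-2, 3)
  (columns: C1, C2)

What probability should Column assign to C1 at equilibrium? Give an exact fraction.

2/9

Row minima: T → 1, B → -2; maximin = 1.
Column maxima: C1 → 5, C2 → 3; minimax = 3.
1 ≠ 3, so there is no saddle point; optimal play is mixed.
Let Row play T with probability p. Expected payoff against C1: 5p + (-2)(1−p) = 7p − 2; against C2: 1p + 3(1−p) = −2p + 3.
Setting these equal: 7p − 2 = −2p + 3 ⇒ 9p = 5 ⇒ p = 5/9, and the value is (7)·(5/9) − 2 = 17/9.
For Column: with q = P(C1), equating T's and B's payoffs gives 4q + 1 = −5q + 3 ⇒ q = 2/9.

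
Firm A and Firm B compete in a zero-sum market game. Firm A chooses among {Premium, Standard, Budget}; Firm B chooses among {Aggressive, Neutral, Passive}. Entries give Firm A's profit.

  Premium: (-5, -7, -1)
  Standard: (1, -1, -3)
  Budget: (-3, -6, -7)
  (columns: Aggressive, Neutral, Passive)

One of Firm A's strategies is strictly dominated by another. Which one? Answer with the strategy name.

Standard gives a strictly higher payoff than Budget against every column: 1 > -3, -1 > -6, -3 > -7.
So Budget is strictly dominated and Firm A never plays it.

Budget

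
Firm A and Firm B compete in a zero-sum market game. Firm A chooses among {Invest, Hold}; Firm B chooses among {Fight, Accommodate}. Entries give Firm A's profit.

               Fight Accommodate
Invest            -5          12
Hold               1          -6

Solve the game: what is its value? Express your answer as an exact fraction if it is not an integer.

Row minima: Invest → -5, Hold → -6; maximin = -5.
Column maxima: Fight → 1, Accommodate → 12; minimax = 1.
-5 ≠ 1, so there is no saddle point; optimal play is mixed.
Let Firm A play Invest with probability p. Expected payoff against Fight: (-5)p + 1(1−p) = −6p + 1; against Accommodate: 12p + (-6)(1−p) = 18p − 6.
Setting these equal: −6p + 1 = 18p − 6 ⇒ −24p = -7 ⇒ p = 7/24, and the value is (-6)·(7/24) + 1 = -3/4.
For Firm B: with q = P(Fight), equating Invest's and Hold's payoffs gives −17q + 12 = 7q − 6 ⇒ q = 3/4.

-3/4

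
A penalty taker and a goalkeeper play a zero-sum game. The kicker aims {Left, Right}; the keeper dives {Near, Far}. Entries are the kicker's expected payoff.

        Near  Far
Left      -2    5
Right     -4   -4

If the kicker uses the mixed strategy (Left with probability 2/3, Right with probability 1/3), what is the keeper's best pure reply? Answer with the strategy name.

If the keeper plays Near, the kicker's expected payoff is (2/3)·(-2) + (1/3)·(-4) = -8/3.
If the keeper plays Far, the kicker's expected payoff is (2/3)·5 + (1/3)·(-4) = 2.
The keeper minimizes the kicker's payoff; the smallest is -8/3, so the best response is Near.

Near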